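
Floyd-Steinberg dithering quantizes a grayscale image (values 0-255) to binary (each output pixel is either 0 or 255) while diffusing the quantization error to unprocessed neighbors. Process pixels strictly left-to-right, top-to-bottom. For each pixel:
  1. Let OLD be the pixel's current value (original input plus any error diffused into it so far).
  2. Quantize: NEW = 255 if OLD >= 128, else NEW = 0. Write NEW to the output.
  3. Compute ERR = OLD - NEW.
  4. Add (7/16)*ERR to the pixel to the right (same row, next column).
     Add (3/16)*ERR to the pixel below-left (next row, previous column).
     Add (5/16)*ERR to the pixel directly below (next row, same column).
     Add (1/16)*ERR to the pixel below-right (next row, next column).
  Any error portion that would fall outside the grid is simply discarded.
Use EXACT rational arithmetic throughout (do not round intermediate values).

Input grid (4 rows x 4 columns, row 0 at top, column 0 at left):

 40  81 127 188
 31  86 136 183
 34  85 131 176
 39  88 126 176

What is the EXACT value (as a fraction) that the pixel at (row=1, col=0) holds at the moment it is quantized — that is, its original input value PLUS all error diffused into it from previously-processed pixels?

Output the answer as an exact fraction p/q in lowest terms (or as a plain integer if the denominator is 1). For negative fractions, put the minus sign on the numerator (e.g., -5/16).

Answer: 1983/32

Derivation:
(0,0): OLD=40 → NEW=0, ERR=40
(0,1): OLD=197/2 → NEW=0, ERR=197/2
(0,2): OLD=5443/32 → NEW=255, ERR=-2717/32
(0,3): OLD=77237/512 → NEW=255, ERR=-53323/512
(1,0): OLD=1983/32 → NEW=0, ERR=1983/32
Target (1,0): original=31, with diffused error = 1983/32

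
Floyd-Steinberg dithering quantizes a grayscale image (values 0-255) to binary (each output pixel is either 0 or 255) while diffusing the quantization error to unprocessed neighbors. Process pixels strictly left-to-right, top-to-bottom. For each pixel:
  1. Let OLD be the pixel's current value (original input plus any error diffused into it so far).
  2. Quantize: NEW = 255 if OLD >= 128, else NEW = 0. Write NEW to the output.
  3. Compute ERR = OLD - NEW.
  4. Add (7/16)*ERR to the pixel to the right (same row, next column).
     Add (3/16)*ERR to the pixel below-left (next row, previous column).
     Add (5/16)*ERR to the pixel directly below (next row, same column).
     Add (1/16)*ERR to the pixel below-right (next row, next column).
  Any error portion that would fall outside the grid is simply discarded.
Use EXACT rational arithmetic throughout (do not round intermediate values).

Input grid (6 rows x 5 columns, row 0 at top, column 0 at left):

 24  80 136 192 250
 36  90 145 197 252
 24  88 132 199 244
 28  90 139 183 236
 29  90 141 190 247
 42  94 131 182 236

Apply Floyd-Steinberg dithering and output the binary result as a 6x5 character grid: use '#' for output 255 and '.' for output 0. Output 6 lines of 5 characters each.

(0,0): OLD=24 → NEW=0, ERR=24
(0,1): OLD=181/2 → NEW=0, ERR=181/2
(0,2): OLD=5619/32 → NEW=255, ERR=-2541/32
(0,3): OLD=80517/512 → NEW=255, ERR=-50043/512
(0,4): OLD=1697699/8192 → NEW=255, ERR=-391261/8192
(1,0): OLD=1935/32 → NEW=0, ERR=1935/32
(1,1): OLD=33625/256 → NEW=255, ERR=-31655/256
(1,2): OLD=437597/8192 → NEW=0, ERR=437597/8192
(1,3): OLD=5764161/32768 → NEW=255, ERR=-2591679/32768
(1,4): OLD=102950851/524288 → NEW=255, ERR=-30742589/524288
(2,0): OLD=80739/4096 → NEW=0, ERR=80739/4096
(2,1): OLD=9408033/131072 → NEW=0, ERR=9408033/131072
(2,2): OLD=330380547/2097152 → NEW=255, ERR=-204393213/2097152
(2,3): OLD=4160355961/33554432 → NEW=0, ERR=4160355961/33554432
(2,4): OLD=147627486479/536870912 → NEW=255, ERR=10725403919/536870912
(3,0): OLD=99862595/2097152 → NEW=0, ERR=99862595/2097152
(3,1): OLD=1949869207/16777216 → NEW=0, ERR=1949869207/16777216
(3,2): OLD=100461292957/536870912 → NEW=255, ERR=-36440789603/536870912
(3,3): OLD=203694066153/1073741824 → NEW=255, ERR=-70110098967/1073741824
(3,4): OLD=3804063864597/17179869184 → NEW=255, ERR=-576802777323/17179869184
(4,0): OLD=17628739645/268435456 → NEW=0, ERR=17628739645/268435456
(4,1): OLD=1248117996941/8589934592 → NEW=255, ERR=-942315324019/8589934592
(4,2): OLD=9183112661955/137438953472 → NEW=0, ERR=9183112661955/137438953472
(4,3): OLD=414053635055565/2199023255552 → NEW=255, ERR=-146697295110195/2199023255552
(4,4): OLD=7150919579999003/35184372088832 → NEW=255, ERR=-1821095302653157/35184372088832
(5,0): OLD=5766088416967/137438953472 → NEW=0, ERR=5766088416967/137438953472
(5,1): OLD=104130415851621/1099511627776 → NEW=0, ERR=104130415851621/1099511627776
(5,2): OLD=6120302970236637/35184372088832 → NEW=255, ERR=-2851711912415523/35184372088832
(5,3): OLD=16911678865113883/140737488355328 → NEW=0, ERR=16911678865113883/140737488355328
(5,4): OLD=603995975145400089/2251799813685248 → NEW=255, ERR=29787022655661849/2251799813685248
Row 0: ..###
Row 1: .#.##
Row 2: ..#.#
Row 3: ..###
Row 4: .#.##
Row 5: ..#.#

Answer: ..###
.#.##
..#.#
..###
.#.##
..#.#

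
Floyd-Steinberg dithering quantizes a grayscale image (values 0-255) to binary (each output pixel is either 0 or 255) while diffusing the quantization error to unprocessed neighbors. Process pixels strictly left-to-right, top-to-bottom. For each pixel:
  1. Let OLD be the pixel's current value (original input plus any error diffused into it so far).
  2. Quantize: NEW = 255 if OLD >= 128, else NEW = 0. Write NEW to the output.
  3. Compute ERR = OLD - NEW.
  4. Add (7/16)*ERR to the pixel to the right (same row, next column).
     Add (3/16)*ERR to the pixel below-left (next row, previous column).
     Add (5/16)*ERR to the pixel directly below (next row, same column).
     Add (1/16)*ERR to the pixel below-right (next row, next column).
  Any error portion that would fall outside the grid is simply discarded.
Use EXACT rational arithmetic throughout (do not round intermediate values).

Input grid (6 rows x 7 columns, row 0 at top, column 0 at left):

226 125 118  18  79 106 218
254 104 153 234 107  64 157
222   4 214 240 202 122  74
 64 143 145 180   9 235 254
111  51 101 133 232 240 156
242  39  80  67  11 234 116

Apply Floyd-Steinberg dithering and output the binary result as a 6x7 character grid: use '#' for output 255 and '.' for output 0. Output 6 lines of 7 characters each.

Answer: #.#..##
#.##..#
#.###..
.#.#.##
..#.###
#....#.

Derivation:
(0,0): OLD=226 → NEW=255, ERR=-29
(0,1): OLD=1797/16 → NEW=0, ERR=1797/16
(0,2): OLD=42787/256 → NEW=255, ERR=-22493/256
(0,3): OLD=-83723/4096 → NEW=0, ERR=-83723/4096
(0,4): OLD=4591283/65536 → NEW=0, ERR=4591283/65536
(0,5): OLD=143288037/1048576 → NEW=255, ERR=-124098843/1048576
(0,6): OLD=2788741187/16777216 → NEW=255, ERR=-1489448893/16777216
(1,0): OLD=68095/256 → NEW=255, ERR=2815/256
(1,1): OLD=257273/2048 → NEW=0, ERR=257273/2048
(1,2): OLD=12038253/65536 → NEW=255, ERR=-4673427/65536
(1,3): OLD=53492649/262144 → NEW=255, ERR=-13354071/262144
(1,4): OLD=1394821147/16777216 → NEW=0, ERR=1394821147/16777216
(1,5): OLD=6861365771/134217728 → NEW=0, ERR=6861365771/134217728
(1,6): OLD=309721885509/2147483648 → NEW=255, ERR=-237886444731/2147483648
(2,0): OLD=8158915/32768 → NEW=255, ERR=-196925/32768
(2,1): OLD=29301393/1048576 → NEW=0, ERR=29301393/1048576
(2,2): OLD=3393034739/16777216 → NEW=255, ERR=-885155341/16777216
(2,3): OLD=28471592731/134217728 → NEW=255, ERR=-5753927909/134217728
(2,4): OLD=231526930187/1073741824 → NEW=255, ERR=-42277234933/1073741824
(2,5): OLD=3613793826137/34359738368 → NEW=0, ERR=3613793826137/34359738368
(2,6): OLD=48704081069567/549755813888 → NEW=0, ERR=48704081069567/549755813888
(3,0): OLD=1130138003/16777216 → NEW=0, ERR=1130138003/16777216
(3,1): OLD=22942528023/134217728 → NEW=255, ERR=-11282992617/134217728
(3,2): OLD=91743380789/1073741824 → NEW=0, ERR=91743380789/1073741824
(3,3): OLD=830235338915/4294967296 → NEW=255, ERR=-264981321565/4294967296
(3,4): OLD=-7287133338221/549755813888 → NEW=0, ERR=-7287133338221/549755813888
(3,5): OLD=1214820865932649/4398046511104 → NEW=255, ERR=93319005601129/4398046511104
(3,6): OLD=20937622912862775/70368744177664 → NEW=255, ERR=2993593147558455/70368744177664
(4,0): OLD=249727227197/2147483648 → NEW=0, ERR=249727227197/2147483648
(4,1): OLD=3292915786905/34359738368 → NEW=0, ERR=3292915786905/34359738368
(4,2): OLD=84006690809751/549755813888 → NEW=255, ERR=-56181041731689/549755813888
(4,3): OLD=316068122489773/4398046511104 → NEW=0, ERR=316068122489773/4398046511104
(4,4): OLD=9127578158319223/35184372088832 → NEW=255, ERR=155563275667063/35184372088832
(4,5): OLD=287907410325042039/1125899906842624 → NEW=255, ERR=802934080172919/1125899906842624
(4,6): OLD=3079243823278965361/18014398509481984 → NEW=255, ERR=-1514427796638940559/18014398509481984
(5,0): OLD=162897832497371/549755813888 → NEW=255, ERR=22710099955931/549755813888
(5,1): OLD=330419317738697/4398046511104 → NEW=0, ERR=330419317738697/4398046511104
(5,2): OLD=3532445338654799/35184372088832 → NEW=0, ERR=3532445338654799/35184372088832
(5,3): OLD=35979296152787755/281474976710656 → NEW=0, ERR=35979296152787755/281474976710656
(5,4): OLD=1313791041586989689/18014398509481984 → NEW=0, ERR=1313791041586989689/18014398509481984
(5,5): OLD=36121522522124012009/144115188075855872 → NEW=255, ERR=-627850437219235351/144115188075855872
(5,6): OLD=202608499704958362247/2305843009213693952 → NEW=0, ERR=202608499704958362247/2305843009213693952
Row 0: #.#..##
Row 1: #.##..#
Row 2: #.###..
Row 3: .#.#.##
Row 4: ..#.###
Row 5: #....#.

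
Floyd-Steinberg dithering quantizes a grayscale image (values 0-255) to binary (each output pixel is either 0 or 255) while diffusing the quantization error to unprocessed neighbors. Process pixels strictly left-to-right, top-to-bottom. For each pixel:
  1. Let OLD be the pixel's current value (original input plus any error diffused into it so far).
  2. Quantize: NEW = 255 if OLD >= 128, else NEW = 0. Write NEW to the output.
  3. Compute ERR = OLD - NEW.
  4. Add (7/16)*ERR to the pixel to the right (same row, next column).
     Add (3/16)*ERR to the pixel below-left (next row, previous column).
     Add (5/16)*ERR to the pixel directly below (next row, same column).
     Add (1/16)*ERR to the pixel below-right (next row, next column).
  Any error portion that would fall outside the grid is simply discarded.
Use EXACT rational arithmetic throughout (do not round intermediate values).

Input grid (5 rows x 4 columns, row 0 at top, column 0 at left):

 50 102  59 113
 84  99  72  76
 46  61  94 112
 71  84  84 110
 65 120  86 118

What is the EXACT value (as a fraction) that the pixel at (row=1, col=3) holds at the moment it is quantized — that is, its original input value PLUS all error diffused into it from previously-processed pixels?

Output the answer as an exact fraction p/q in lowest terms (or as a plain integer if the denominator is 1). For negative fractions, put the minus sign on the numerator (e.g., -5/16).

(0,0): OLD=50 → NEW=0, ERR=50
(0,1): OLD=991/8 → NEW=0, ERR=991/8
(0,2): OLD=14489/128 → NEW=0, ERR=14489/128
(0,3): OLD=332847/2048 → NEW=255, ERR=-189393/2048
(1,0): OLD=15725/128 → NEW=0, ERR=15725/128
(1,1): OLD=220987/1024 → NEW=255, ERR=-40133/1024
(1,2): OLD=2642071/32768 → NEW=0, ERR=2642071/32768
(1,3): OLD=46898129/524288 → NEW=0, ERR=46898129/524288
Target (1,3): original=76, with diffused error = 46898129/524288

Answer: 46898129/524288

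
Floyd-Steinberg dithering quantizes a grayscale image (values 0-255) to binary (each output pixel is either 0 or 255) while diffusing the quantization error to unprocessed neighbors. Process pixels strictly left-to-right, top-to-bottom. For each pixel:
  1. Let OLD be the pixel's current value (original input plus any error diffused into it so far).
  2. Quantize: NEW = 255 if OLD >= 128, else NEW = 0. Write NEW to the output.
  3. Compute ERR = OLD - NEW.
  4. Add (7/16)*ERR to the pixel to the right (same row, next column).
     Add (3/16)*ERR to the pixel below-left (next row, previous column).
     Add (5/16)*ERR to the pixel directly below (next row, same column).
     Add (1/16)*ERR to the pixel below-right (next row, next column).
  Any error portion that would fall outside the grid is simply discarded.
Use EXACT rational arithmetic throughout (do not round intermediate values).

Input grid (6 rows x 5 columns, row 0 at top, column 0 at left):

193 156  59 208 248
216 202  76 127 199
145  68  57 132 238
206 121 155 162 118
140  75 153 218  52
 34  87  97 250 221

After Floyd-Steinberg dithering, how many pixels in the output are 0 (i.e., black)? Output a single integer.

Answer: 13

Derivation:
(0,0): OLD=193 → NEW=255, ERR=-62
(0,1): OLD=1031/8 → NEW=255, ERR=-1009/8
(0,2): OLD=489/128 → NEW=0, ERR=489/128
(0,3): OLD=429407/2048 → NEW=255, ERR=-92833/2048
(0,4): OLD=7476633/32768 → NEW=255, ERR=-879207/32768
(1,0): OLD=22141/128 → NEW=255, ERR=-10499/128
(1,1): OLD=126507/1024 → NEW=0, ERR=126507/1024
(1,2): OLD=3763783/32768 → NEW=0, ERR=3763783/32768
(1,3): OLD=20747995/131072 → NEW=255, ERR=-12675365/131072
(1,4): OLD=305080241/2097152 → NEW=255, ERR=-229693519/2097152
(2,0): OLD=2335241/16384 → NEW=255, ERR=-1842679/16384
(2,1): OLD=38698803/524288 → NEW=0, ERR=38698803/524288
(2,2): OLD=962812121/8388608 → NEW=0, ERR=962812121/8388608
(2,3): OLD=18607514363/134217728 → NEW=255, ERR=-15618006277/134217728
(2,4): OLD=315293564445/2147483648 → NEW=255, ERR=-232314765795/2147483648
(3,0): OLD=1549321017/8388608 → NEW=255, ERR=-589774023/8388608
(3,1): OLD=8576407941/67108864 → NEW=0, ERR=8576407941/67108864
(3,2): OLD=493007521031/2147483648 → NEW=255, ERR=-54600809209/2147483648
(3,3): OLD=435520881823/4294967296 → NEW=0, ERR=435520881823/4294967296
(3,4): OLD=8334620568795/68719476736 → NEW=0, ERR=8334620568795/68719476736
(4,0): OLD=152462118263/1073741824 → NEW=255, ERR=-121342046857/1073741824
(4,1): OLD=1935632414647/34359738368 → NEW=0, ERR=1935632414647/34359738368
(4,2): OLD=108137623720217/549755813888 → NEW=255, ERR=-32050108821223/549755813888
(4,3): OLD=2157983967953079/8796093022208 → NEW=255, ERR=-85019752709961/8796093022208
(4,4): OLD=12949315055509633/140737488355328 → NEW=0, ERR=12949315055509633/140737488355328
(5,0): OLD=5083867419013/549755813888 → NEW=0, ERR=5083867419013/549755813888
(5,1): OLD=398710151791247/4398046511104 → NEW=0, ERR=398710151791247/4398046511104
(5,2): OLD=16909932429866183/140737488355328 → NEW=0, ERR=16909932429866183/140737488355328
(5,3): OLD=176290254380468553/562949953421312 → NEW=255, ERR=32738016258033993/562949953421312
(5,4): OLD=2473302186040752339/9007199254740992 → NEW=255, ERR=176466376081799379/9007199254740992
Output grid:
  Row 0: ##.##  (1 black, running=1)
  Row 1: #..##  (2 black, running=3)
  Row 2: #..##  (2 black, running=5)
  Row 3: #.#..  (3 black, running=8)
  Row 4: #.##.  (2 black, running=10)
  Row 5: ...##  (3 black, running=13)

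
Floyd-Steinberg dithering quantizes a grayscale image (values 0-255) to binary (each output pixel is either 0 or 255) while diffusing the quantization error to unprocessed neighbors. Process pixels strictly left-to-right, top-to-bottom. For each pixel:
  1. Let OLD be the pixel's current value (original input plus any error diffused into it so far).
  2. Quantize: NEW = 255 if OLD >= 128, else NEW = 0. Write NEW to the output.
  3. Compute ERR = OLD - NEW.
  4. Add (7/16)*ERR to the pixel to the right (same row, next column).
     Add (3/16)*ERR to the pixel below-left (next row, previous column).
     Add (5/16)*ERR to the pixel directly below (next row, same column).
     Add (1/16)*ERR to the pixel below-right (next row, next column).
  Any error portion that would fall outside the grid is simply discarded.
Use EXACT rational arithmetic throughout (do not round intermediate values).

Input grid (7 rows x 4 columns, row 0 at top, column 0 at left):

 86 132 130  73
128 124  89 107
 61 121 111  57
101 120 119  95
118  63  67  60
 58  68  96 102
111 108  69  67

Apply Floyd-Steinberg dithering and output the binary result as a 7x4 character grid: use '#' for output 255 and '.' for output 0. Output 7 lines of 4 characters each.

(0,0): OLD=86 → NEW=0, ERR=86
(0,1): OLD=1357/8 → NEW=255, ERR=-683/8
(0,2): OLD=11859/128 → NEW=0, ERR=11859/128
(0,3): OLD=232517/2048 → NEW=0, ERR=232517/2048
(1,0): OLD=17775/128 → NEW=255, ERR=-14865/128
(1,1): OLD=70921/1024 → NEW=0, ERR=70921/1024
(1,2): OLD=5380669/32768 → NEW=255, ERR=-2975171/32768
(1,3): OLD=56909883/524288 → NEW=0, ERR=56909883/524288
(2,0): OLD=617587/16384 → NEW=0, ERR=617587/16384
(2,1): OLD=70701473/524288 → NEW=255, ERR=-62991967/524288
(2,2): OLD=57402405/1048576 → NEW=0, ERR=57402405/1048576
(2,3): OLD=1832011505/16777216 → NEW=0, ERR=1832011505/16777216
(3,0): OLD=757087427/8388608 → NEW=0, ERR=757087427/8388608
(3,1): OLD=18060244253/134217728 → NEW=255, ERR=-16165276387/134217728
(3,2): OLD=206973491171/2147483648 → NEW=0, ERR=206973491171/2147483648
(3,3): OLD=6003037071797/34359738368 → NEW=255, ERR=-2758696212043/34359738368
(4,0): OLD=265474235463/2147483648 → NEW=0, ERR=265474235463/2147483648
(4,1): OLD=1772247954645/17179869184 → NEW=0, ERR=1772247954645/17179869184
(4,2): OLD=65788590798005/549755813888 → NEW=0, ERR=65788590798005/549755813888
(4,3): OLD=820575233694851/8796093022208 → NEW=0, ERR=820575233694851/8796093022208
(5,0): OLD=31878631885207/274877906944 → NEW=0, ERR=31878631885207/274877906944
(5,1): OLD=1593322021318785/8796093022208 → NEW=255, ERR=-649681699344255/8796093022208
(5,2): OLD=549850965762653/4398046511104 → NEW=0, ERR=549850965762653/4398046511104
(5,3): OLD=27208630954162933/140737488355328 → NEW=255, ERR=-8679428576445707/140737488355328
(6,0): OLD=18773397211041763/140737488355328 → NEW=255, ERR=-17114662319566877/140737488355328
(6,1): OLD=140524759931938917/2251799813685248 → NEW=0, ERR=140524759931938917/2251799813685248
(6,2): OLD=4294347699482954675/36028797018963968 → NEW=0, ERR=4294347699482954675/36028797018963968
(6,3): OLD=62078014834387204837/576460752303423488 → NEW=0, ERR=62078014834387204837/576460752303423488
Row 0: .#..
Row 1: #.#.
Row 2: .#..
Row 3: .#.#
Row 4: ....
Row 5: .#.#
Row 6: #...

Answer: .#..
#.#.
.#..
.#.#
....
.#.#
#...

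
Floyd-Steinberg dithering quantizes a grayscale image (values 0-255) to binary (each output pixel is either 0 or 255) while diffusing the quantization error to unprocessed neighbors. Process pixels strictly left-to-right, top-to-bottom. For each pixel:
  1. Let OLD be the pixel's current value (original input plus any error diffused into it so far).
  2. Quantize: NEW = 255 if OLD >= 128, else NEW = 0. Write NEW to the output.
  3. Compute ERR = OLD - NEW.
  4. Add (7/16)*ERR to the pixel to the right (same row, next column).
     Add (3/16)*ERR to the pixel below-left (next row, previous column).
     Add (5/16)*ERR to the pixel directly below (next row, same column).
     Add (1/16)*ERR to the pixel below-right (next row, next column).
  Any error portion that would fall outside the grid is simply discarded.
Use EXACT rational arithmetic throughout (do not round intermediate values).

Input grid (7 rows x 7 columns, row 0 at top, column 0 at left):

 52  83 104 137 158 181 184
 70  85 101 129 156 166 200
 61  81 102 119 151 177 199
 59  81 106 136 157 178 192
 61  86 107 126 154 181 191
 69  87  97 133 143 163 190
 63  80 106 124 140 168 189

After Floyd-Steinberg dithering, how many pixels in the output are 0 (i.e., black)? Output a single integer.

(0,0): OLD=52 → NEW=0, ERR=52
(0,1): OLD=423/4 → NEW=0, ERR=423/4
(0,2): OLD=9617/64 → NEW=255, ERR=-6703/64
(0,3): OLD=93367/1024 → NEW=0, ERR=93367/1024
(0,4): OLD=3242241/16384 → NEW=255, ERR=-935679/16384
(0,5): OLD=40898311/262144 → NEW=255, ERR=-25948409/262144
(0,6): OLD=590113073/4194304 → NEW=255, ERR=-479434447/4194304
(1,0): OLD=6789/64 → NEW=0, ERR=6789/64
(1,1): OLD=75811/512 → NEW=255, ERR=-54749/512
(1,2): OLD=740447/16384 → NEW=0, ERR=740447/16384
(1,3): OLD=10486515/65536 → NEW=255, ERR=-6225165/65536
(1,4): OLD=351209209/4194304 → NEW=0, ERR=351209209/4194304
(1,5): OLD=4922413001/33554432 → NEW=255, ERR=-3633967159/33554432
(1,6): OLD=59437638055/536870912 → NEW=0, ERR=59437638055/536870912
(2,0): OLD=607025/8192 → NEW=0, ERR=607025/8192
(2,1): OLD=24931499/262144 → NEW=0, ERR=24931499/262144
(2,2): OLD=558841793/4194304 → NEW=255, ERR=-510705727/4194304
(2,3): OLD=1831071993/33554432 → NEW=0, ERR=1831071993/33554432
(2,4): OLD=46922097033/268435456 → NEW=255, ERR=-21528944247/268435456
(2,5): OLD=1151563523523/8589934592 → NEW=255, ERR=-1038869797437/8589934592
(2,6): OLD=23902978610565/137438953472 → NEW=255, ERR=-11143954524795/137438953472
(3,0): OLD=419382433/4194304 → NEW=0, ERR=419382433/4194304
(3,1): OLD=4572347277/33554432 → NEW=255, ERR=-3984032883/33554432
(3,2): OLD=8638152631/268435456 → NEW=0, ERR=8638152631/268435456
(3,3): OLD=155138375281/1073741824 → NEW=255, ERR=-118665789839/1073741824
(3,4): OLD=8840145422497/137438953472 → NEW=0, ERR=8840145422497/137438953472
(3,5): OLD=162871445310963/1099511627776 → NEW=255, ERR=-117504019771917/1099511627776
(3,6): OLD=1976438067060717/17592186044416 → NEW=0, ERR=1976438067060717/17592186044416
(4,0): OLD=37572324303/536870912 → NEW=0, ERR=37572324303/536870912
(4,1): OLD=788527881603/8589934592 → NEW=0, ERR=788527881603/8589934592
(4,2): OLD=17739876239501/137438953472 → NEW=255, ERR=-17307056895859/137438953472
(4,3): OLD=55462298423071/1099511627776 → NEW=0, ERR=55462298423071/1099511627776
(4,4): OLD=1488506364295277/8796093022208 → NEW=255, ERR=-754497356367763/8796093022208
(4,5): OLD=38044539028988461/281474976710656 → NEW=255, ERR=-33731580032228819/281474976710656
(4,6): OLD=752100484905409611/4503599627370496 → NEW=255, ERR=-396317420074066869/4503599627370496
(5,0): OLD=14854657378617/137438953472 → NEW=0, ERR=14854657378617/137438953472
(5,1): OLD=158038599872787/1099511627776 → NEW=255, ERR=-122336865210093/1099511627776
(5,2): OLD=212560089058869/8796093022208 → NEW=0, ERR=212560089058869/8796093022208
(5,3): OLD=9526677400577641/70368744177664 → NEW=255, ERR=-8417352364726679/70368744177664
(5,4): OLD=200612911782411555/4503599627370496 → NEW=0, ERR=200612911782411555/4503599627370496
(5,5): OLD=4437948450699166835/36028797018963968 → NEW=0, ERR=4437948450699166835/36028797018963968
(5,6): OLD=120422843045456666973/576460752303423488 → NEW=255, ERR=-26574648791916322467/576460752303423488
(6,0): OLD=1335483420312609/17592186044416 → NEW=0, ERR=1335483420312609/17592186044416
(6,1): OLD=25256189541049493/281474976710656 → NEW=0, ERR=25256189541049493/281474976710656
(6,2): OLD=555858035667534111/4503599627370496 → NEW=0, ERR=555858035667534111/4503599627370496
(6,3): OLD=5421632327304320577/36028797018963968 → NEW=255, ERR=-3765710912531491263/36028797018963968
(6,4): OLD=8921650793426594067/72057594037927936 → NEW=0, ERR=8921650793426594067/72057594037927936
(6,5): OLD=2350129329011824661935/9223372036854775808 → NEW=255, ERR=-1830540386143169105/9223372036854775808
(6,6): OLD=26888806156771520772057/147573952589676412928 → NEW=255, ERR=-10742551753595964524583/147573952589676412928
Output grid:
  Row 0: ..#.###  (3 black, running=3)
  Row 1: .#.#.#.  (4 black, running=7)
  Row 2: ..#.###  (3 black, running=10)
  Row 3: .#.#.#.  (4 black, running=14)
  Row 4: ..#.###  (3 black, running=17)
  Row 5: .#.#..#  (4 black, running=21)
  Row 6: ...#.##  (4 black, running=25)

Answer: 25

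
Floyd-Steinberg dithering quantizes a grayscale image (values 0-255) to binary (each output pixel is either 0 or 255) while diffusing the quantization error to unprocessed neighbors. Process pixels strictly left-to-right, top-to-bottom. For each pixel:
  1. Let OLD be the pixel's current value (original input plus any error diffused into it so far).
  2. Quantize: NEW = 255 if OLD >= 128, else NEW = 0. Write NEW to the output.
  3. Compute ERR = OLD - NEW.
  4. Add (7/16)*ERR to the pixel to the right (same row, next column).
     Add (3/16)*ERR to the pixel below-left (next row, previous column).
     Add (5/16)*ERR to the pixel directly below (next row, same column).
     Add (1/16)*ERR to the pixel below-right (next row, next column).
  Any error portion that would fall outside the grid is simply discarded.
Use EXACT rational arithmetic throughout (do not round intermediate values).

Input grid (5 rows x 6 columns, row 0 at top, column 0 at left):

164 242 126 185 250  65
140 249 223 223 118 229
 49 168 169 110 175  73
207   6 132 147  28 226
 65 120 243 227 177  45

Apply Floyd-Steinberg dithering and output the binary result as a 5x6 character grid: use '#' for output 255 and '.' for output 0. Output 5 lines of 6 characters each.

(0,0): OLD=164 → NEW=255, ERR=-91
(0,1): OLD=3235/16 → NEW=255, ERR=-845/16
(0,2): OLD=26341/256 → NEW=0, ERR=26341/256
(0,3): OLD=942147/4096 → NEW=255, ERR=-102333/4096
(0,4): OLD=15667669/65536 → NEW=255, ERR=-1044011/65536
(0,5): OLD=60849363/1048576 → NEW=0, ERR=60849363/1048576
(1,0): OLD=26025/256 → NEW=0, ERR=26025/256
(1,1): OLD=595103/2048 → NEW=255, ERR=72863/2048
(1,2): OLD=17218571/65536 → NEW=255, ERR=506891/65536
(1,3): OLD=58201327/262144 → NEW=255, ERR=-8645393/262144
(1,4): OLD=1810470445/16777216 → NEW=0, ERR=1810470445/16777216
(1,5): OLD=78745694763/268435456 → NEW=255, ERR=10294653483/268435456
(2,0): OLD=2865221/32768 → NEW=0, ERR=2865221/32768
(2,1): OLD=236115015/1048576 → NEW=255, ERR=-31271865/1048576
(2,2): OLD=2590558869/16777216 → NEW=255, ERR=-1687631211/16777216
(2,3): OLD=10254565677/134217728 → NEW=0, ERR=10254565677/134217728
(2,4): OLD=1062051909895/4294967296 → NEW=255, ERR=-33164750585/4294967296
(2,5): OLD=6071421260193/68719476736 → NEW=0, ERR=6071421260193/68719476736
(3,0): OLD=3837503477/16777216 → NEW=255, ERR=-440686603/16777216
(3,1): OLD=-3785921583/134217728 → NEW=0, ERR=-3785921583/134217728
(3,2): OLD=108111020163/1073741824 → NEW=0, ERR=108111020163/1073741824
(3,3): OLD=14238074311305/68719476736 → NEW=255, ERR=-3285392256375/68719476736
(3,4): OLD=14300000571753/549755813888 → NEW=0, ERR=14300000571753/549755813888
(3,5): OLD=2326628789354119/8796093022208 → NEW=255, ERR=83625068691079/8796093022208
(4,0): OLD=110601208251/2147483648 → NEW=0, ERR=110601208251/2147483648
(4,1): OLD=5186761571071/34359738368 → NEW=255, ERR=-3574971712769/34359738368
(4,2): OLD=239932679403341/1099511627776 → NEW=255, ERR=-40442785679539/1099511627776
(4,3): OLD=3644001039893089/17592186044416 → NEW=255, ERR=-842006401432991/17592186044416
(4,4): OLD=45875716153750129/281474976710656 → NEW=255, ERR=-25900402907467151/281474976710656
(4,5): OLD=42060774162712439/4503599627370496 → NEW=0, ERR=42060774162712439/4503599627370496
Row 0: ##.##.
Row 1: .###.#
Row 2: .##.#.
Row 3: #..#.#
Row 4: .####.

Answer: ##.##.
.###.#
.##.#.
#..#.#
.####.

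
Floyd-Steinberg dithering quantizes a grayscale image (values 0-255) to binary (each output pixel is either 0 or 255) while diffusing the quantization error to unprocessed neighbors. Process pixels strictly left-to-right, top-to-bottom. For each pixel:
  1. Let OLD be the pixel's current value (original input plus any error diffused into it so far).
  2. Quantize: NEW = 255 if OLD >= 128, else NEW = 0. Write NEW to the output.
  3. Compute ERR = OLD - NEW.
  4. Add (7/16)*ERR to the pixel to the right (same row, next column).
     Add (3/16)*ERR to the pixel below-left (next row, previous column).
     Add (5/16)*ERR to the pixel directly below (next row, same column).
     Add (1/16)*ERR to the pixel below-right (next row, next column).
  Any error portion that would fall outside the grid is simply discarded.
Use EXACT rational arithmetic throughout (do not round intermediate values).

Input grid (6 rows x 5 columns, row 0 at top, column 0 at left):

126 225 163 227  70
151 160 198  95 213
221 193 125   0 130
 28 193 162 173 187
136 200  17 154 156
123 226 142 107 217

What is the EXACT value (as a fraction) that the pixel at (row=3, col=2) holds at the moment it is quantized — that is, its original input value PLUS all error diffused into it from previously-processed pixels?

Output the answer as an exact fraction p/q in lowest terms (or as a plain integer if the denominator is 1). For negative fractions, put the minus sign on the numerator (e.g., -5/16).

Answer: 376373884817/2147483648

Derivation:
(0,0): OLD=126 → NEW=0, ERR=126
(0,1): OLD=2241/8 → NEW=255, ERR=201/8
(0,2): OLD=22271/128 → NEW=255, ERR=-10369/128
(0,3): OLD=392313/2048 → NEW=255, ERR=-129927/2048
(0,4): OLD=1384271/32768 → NEW=0, ERR=1384271/32768
(1,0): OLD=24971/128 → NEW=255, ERR=-7669/128
(1,1): OLD=137549/1024 → NEW=255, ERR=-123571/1024
(1,2): OLD=3590225/32768 → NEW=0, ERR=3590225/32768
(1,3): OLD=16510781/131072 → NEW=0, ERR=16510781/131072
(1,4): OLD=581638935/2097152 → NEW=255, ERR=46865175/2097152
(2,0): OLD=2943391/16384 → NEW=255, ERR=-1234529/16384
(2,1): OLD=72940229/524288 → NEW=255, ERR=-60753211/524288
(2,2): OLD=1045382543/8388608 → NEW=0, ERR=1045382543/8388608
(2,3): OLD=14082607421/134217728 → NEW=0, ERR=14082607421/134217728
(2,4): OLD=409655021931/2147483648 → NEW=255, ERR=-137953308309/2147483648
(3,0): OLD=-144903249/8388608 → NEW=0, ERR=-144903249/8388608
(3,1): OLD=11266755331/67108864 → NEW=255, ERR=-5846004989/67108864
(3,2): OLD=376373884817/2147483648 → NEW=255, ERR=-171234445423/2147483648
Target (3,2): original=162, with diffused error = 376373884817/2147483648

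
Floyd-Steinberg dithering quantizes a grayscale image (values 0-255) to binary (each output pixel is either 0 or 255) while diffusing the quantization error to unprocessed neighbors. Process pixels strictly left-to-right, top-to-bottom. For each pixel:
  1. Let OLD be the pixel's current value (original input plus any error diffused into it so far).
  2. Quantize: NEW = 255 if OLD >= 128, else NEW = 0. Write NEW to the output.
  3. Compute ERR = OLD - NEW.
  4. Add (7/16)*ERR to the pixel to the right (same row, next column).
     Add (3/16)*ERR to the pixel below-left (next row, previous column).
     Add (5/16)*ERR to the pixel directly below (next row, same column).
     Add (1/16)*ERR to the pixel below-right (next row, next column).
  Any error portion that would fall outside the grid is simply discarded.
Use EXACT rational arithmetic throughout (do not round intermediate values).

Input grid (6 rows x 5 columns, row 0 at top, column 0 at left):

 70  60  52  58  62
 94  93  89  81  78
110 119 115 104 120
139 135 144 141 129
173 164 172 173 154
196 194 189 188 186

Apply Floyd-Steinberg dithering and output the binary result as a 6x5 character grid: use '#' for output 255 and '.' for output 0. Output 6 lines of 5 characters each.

(0,0): OLD=70 → NEW=0, ERR=70
(0,1): OLD=725/8 → NEW=0, ERR=725/8
(0,2): OLD=11731/128 → NEW=0, ERR=11731/128
(0,3): OLD=200901/2048 → NEW=0, ERR=200901/2048
(0,4): OLD=3437923/32768 → NEW=0, ERR=3437923/32768
(1,0): OLD=17007/128 → NEW=255, ERR=-15633/128
(1,1): OLD=91593/1024 → NEW=0, ERR=91593/1024
(1,2): OLD=5925437/32768 → NEW=255, ERR=-2430403/32768
(1,3): OLD=13710873/131072 → NEW=0, ERR=13710873/131072
(1,4): OLD=341170091/2097152 → NEW=255, ERR=-193603669/2097152
(2,0): OLD=1451699/16384 → NEW=0, ERR=1451699/16384
(2,1): OLD=86075681/524288 → NEW=255, ERR=-47617759/524288
(2,2): OLD=648359459/8388608 → NEW=0, ERR=648359459/8388608
(2,3): OLD=19939212089/134217728 → NEW=255, ERR=-14286308551/134217728
(2,4): OLD=109780637775/2147483648 → NEW=0, ERR=109780637775/2147483648
(3,0): OLD=1255435075/8388608 → NEW=255, ERR=-883659965/8388608
(3,1): OLD=5406350535/67108864 → NEW=0, ERR=5406350535/67108864
(3,2): OLD=381746237565/2147483648 → NEW=255, ERR=-165862092675/2147483648
(3,3): OLD=379513213989/4294967296 → NEW=0, ERR=379513213989/4294967296
(3,4): OLD=12162049500985/68719476736 → NEW=255, ERR=-5361417066695/68719476736
(4,0): OLD=166629988557/1073741824 → NEW=255, ERR=-107174176563/1073741824
(4,1): OLD=4275771477005/34359738368 → NEW=0, ERR=4275771477005/34359738368
(4,2): OLD=123095801523427/549755813888 → NEW=255, ERR=-17091931018013/549755813888
(4,3): OLD=1473834327343373/8796093022208 → NEW=255, ERR=-769169393319667/8796093022208
(4,4): OLD=13635323593047515/140737488355328 → NEW=0, ERR=13635323593047515/140737488355328
(5,0): OLD=103431585702983/549755813888 → NEW=255, ERR=-36756146838457/549755813888
(5,1): OLD=842530882572629/4398046511104 → NEW=255, ERR=-278970977758891/4398046511104
(5,2): OLD=20113526447245757/140737488355328 → NEW=255, ERR=-15774533083362883/140737488355328
(5,3): OLD=71978379590561075/562949953421312 → NEW=0, ERR=71978379590561075/562949953421312
(5,4): OLD=2402667349204243649/9007199254740992 → NEW=255, ERR=105831539245290689/9007199254740992
Row 0: .....
Row 1: #.#.#
Row 2: .#.#.
Row 3: #.#.#
Row 4: #.##.
Row 5: ###.#

Answer: .....
#.#.#
.#.#.
#.#.#
#.##.
###.#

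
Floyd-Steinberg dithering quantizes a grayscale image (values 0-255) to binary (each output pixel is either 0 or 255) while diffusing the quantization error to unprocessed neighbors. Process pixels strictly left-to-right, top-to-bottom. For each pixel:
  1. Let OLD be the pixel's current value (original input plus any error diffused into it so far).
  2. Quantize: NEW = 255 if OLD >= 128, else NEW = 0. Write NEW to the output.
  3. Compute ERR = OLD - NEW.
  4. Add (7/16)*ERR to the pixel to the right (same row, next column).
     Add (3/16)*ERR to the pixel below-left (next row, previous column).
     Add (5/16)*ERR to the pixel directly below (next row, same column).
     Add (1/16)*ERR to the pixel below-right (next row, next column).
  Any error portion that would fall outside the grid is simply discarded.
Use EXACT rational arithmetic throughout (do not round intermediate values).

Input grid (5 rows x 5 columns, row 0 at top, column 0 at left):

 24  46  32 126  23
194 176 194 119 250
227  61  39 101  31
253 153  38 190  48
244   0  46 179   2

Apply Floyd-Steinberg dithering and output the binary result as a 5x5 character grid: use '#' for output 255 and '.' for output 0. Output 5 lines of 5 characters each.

(0,0): OLD=24 → NEW=0, ERR=24
(0,1): OLD=113/2 → NEW=0, ERR=113/2
(0,2): OLD=1815/32 → NEW=0, ERR=1815/32
(0,3): OLD=77217/512 → NEW=255, ERR=-53343/512
(0,4): OLD=-184985/8192 → NEW=0, ERR=-184985/8192
(1,0): OLD=6787/32 → NEW=255, ERR=-1373/32
(1,1): OLD=47877/256 → NEW=255, ERR=-17403/256
(1,2): OLD=1359705/8192 → NEW=255, ERR=-729255/8192
(1,3): OLD=1533757/32768 → NEW=0, ERR=1533757/32768
(1,4): OLD=134694647/524288 → NEW=255, ERR=1001207/524288
(2,0): OLD=822663/4096 → NEW=255, ERR=-221817/4096
(2,1): OLD=-433779/131072 → NEW=0, ERR=-433779/131072
(2,2): OLD=29906823/2097152 → NEW=0, ERR=29906823/2097152
(2,3): OLD=3914472837/33554432 → NEW=0, ERR=3914472837/33554432
(2,4): OLD=45935261539/536870912 → NEW=0, ERR=45935261539/536870912
(3,0): OLD=493787399/2097152 → NEW=255, ERR=-40986361/2097152
(3,1): OLD=2394185707/16777216 → NEW=255, ERR=-1884004373/16777216
(3,2): OLD=8049950361/536870912 → NEW=0, ERR=8049950361/536870912
(3,3): OLD=268382122909/1073741824 → NEW=255, ERR=-5422042211/1073741824
(3,4): OLD=1371295171529/17179869184 → NEW=0, ERR=1371295171529/17179869184
(4,0): OLD=58206783705/268435456 → NEW=255, ERR=-10244257575/268435456
(4,1): OLD=-431202963063/8589934592 → NEW=0, ERR=-431202963063/8589934592
(4,2): OLD=2853027895111/137438953472 → NEW=0, ERR=2853027895111/137438953472
(4,3): OLD=445098122403657/2199023255552 → NEW=255, ERR=-115652807762103/2199023255552
(4,4): OLD=127323657173375/35184372088832 → NEW=0, ERR=127323657173375/35184372088832
Row 0: ...#.
Row 1: ###.#
Row 2: #....
Row 3: ##.#.
Row 4: #..#.

Answer: ...#.
###.#
#....
##.#.
#..#.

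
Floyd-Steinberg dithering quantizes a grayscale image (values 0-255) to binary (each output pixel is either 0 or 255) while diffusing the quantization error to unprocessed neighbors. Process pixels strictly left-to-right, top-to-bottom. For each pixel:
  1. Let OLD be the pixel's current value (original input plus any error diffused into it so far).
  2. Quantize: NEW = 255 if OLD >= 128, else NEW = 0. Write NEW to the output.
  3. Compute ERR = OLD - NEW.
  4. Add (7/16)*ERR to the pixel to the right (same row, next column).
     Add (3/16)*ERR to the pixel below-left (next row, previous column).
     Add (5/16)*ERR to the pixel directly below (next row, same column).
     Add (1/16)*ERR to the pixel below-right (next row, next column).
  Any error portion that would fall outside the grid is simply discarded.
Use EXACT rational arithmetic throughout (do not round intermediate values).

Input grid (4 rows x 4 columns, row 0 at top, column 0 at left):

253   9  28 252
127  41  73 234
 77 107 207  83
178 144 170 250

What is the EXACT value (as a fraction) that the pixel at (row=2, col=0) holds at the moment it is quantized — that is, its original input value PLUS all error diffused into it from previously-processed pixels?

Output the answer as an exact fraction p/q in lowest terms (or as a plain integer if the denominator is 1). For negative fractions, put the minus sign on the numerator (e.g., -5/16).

Answer: 2239847/16384

Derivation:
(0,0): OLD=253 → NEW=255, ERR=-2
(0,1): OLD=65/8 → NEW=0, ERR=65/8
(0,2): OLD=4039/128 → NEW=0, ERR=4039/128
(0,3): OLD=544369/2048 → NEW=255, ERR=22129/2048
(1,0): OLD=16371/128 → NEW=0, ERR=16371/128
(1,1): OLD=107813/1024 → NEW=0, ERR=107813/1024
(1,2): OLD=4307593/32768 → NEW=255, ERR=-4048247/32768
(1,3): OLD=97149967/524288 → NEW=255, ERR=-36543473/524288
(2,0): OLD=2239847/16384 → NEW=255, ERR=-1938073/16384
Target (2,0): original=77, with diffused error = 2239847/16384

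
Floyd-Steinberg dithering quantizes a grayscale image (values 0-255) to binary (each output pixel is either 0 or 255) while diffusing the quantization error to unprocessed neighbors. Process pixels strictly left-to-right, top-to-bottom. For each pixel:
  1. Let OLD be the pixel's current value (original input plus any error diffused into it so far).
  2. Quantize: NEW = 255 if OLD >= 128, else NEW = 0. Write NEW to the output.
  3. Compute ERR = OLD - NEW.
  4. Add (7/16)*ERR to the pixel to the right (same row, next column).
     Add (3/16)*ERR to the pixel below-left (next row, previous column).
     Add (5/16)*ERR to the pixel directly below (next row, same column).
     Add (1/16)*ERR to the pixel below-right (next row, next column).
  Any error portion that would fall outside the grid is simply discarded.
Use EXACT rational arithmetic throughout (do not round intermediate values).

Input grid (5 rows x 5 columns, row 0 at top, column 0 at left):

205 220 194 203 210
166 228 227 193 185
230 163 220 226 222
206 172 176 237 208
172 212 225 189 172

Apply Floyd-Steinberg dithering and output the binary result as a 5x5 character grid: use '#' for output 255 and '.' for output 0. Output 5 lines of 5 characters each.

(0,0): OLD=205 → NEW=255, ERR=-50
(0,1): OLD=1585/8 → NEW=255, ERR=-455/8
(0,2): OLD=21647/128 → NEW=255, ERR=-10993/128
(0,3): OLD=338793/2048 → NEW=255, ERR=-183447/2048
(0,4): OLD=5597151/32768 → NEW=255, ERR=-2758689/32768
(1,0): OLD=17883/128 → NEW=255, ERR=-14757/128
(1,1): OLD=143933/1024 → NEW=255, ERR=-117187/1024
(1,2): OLD=4251457/32768 → NEW=255, ERR=-4104383/32768
(1,3): OLD=11672717/131072 → NEW=0, ERR=11672717/131072
(1,4): OLD=402767751/2097152 → NEW=255, ERR=-132006009/2097152
(2,0): OLD=2826479/16384 → NEW=255, ERR=-1351441/16384
(2,1): OLD=31697909/524288 → NEW=0, ERR=31697909/524288
(2,2): OLD=1819101343/8388608 → NEW=255, ERR=-319993697/8388608
(2,3): OLD=29193725933/134217728 → NEW=255, ERR=-5031794707/134217728
(2,4): OLD=411229746235/2147483648 → NEW=255, ERR=-136378584005/2147483648
(3,0): OLD=1606916415/8388608 → NEW=255, ERR=-532178625/8388608
(3,1): OLD=10122056339/67108864 → NEW=255, ERR=-6990703981/67108864
(3,2): OLD=247507051137/2147483648 → NEW=0, ERR=247507051137/2147483648
(3,3): OLD=1122776204521/4294967296 → NEW=255, ERR=27559544041/4294967296
(3,4): OLD=12961764698701/68719476736 → NEW=255, ERR=-4561701868979/68719476736
(4,0): OLD=142424336785/1073741824 → NEW=255, ERR=-131379828335/1073741824
(4,1): OLD=4932717725777/34359738368 → NEW=255, ERR=-3829015558063/34359738368
(4,2): OLD=113774701928031/549755813888 → NEW=255, ERR=-26413030613409/549755813888
(4,3): OLD=1449089435325265/8796093022208 → NEW=255, ERR=-793914285337775/8796093022208
(4,4): OLD=15786400749801399/140737488355328 → NEW=0, ERR=15786400749801399/140737488355328
Row 0: #####
Row 1: ###.#
Row 2: #.###
Row 3: ##.##
Row 4: ####.

Answer: #####
###.#
#.###
##.##
####.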